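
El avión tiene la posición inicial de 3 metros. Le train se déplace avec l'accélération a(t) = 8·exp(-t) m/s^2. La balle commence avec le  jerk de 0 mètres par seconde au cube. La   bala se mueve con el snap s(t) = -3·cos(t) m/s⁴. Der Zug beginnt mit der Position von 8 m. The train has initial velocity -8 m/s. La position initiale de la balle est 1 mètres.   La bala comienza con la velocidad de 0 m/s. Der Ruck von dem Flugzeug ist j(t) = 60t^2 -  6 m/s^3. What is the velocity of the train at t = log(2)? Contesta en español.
Para resolver esto, necesitamos tomar 1 antiderivada de nuestra ecuación de la aceleración a(t) = 8·exp(-t). La integral de la aceleración es la velocidad. Usando v(0) = -8, obtenemos v(t) = -8·exp(-t). Usando v(t) = -8·exp(-t) y sustituyendo t = log(2), encontramos v = -4.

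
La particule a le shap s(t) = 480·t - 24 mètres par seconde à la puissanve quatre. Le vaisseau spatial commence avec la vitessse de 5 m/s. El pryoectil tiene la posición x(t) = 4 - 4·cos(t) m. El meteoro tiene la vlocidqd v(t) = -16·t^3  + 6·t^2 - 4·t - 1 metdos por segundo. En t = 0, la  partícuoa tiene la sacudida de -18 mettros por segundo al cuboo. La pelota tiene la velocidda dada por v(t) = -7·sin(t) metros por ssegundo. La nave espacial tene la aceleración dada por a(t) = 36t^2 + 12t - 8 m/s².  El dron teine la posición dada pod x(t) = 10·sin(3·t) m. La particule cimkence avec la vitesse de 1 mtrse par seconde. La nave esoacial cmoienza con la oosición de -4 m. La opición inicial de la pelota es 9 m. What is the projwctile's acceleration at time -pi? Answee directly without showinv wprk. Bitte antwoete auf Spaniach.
La aceleración en t = -pi es a = -4.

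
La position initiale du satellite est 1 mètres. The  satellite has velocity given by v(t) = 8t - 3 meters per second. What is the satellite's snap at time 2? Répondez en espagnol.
Partiendo de la velocidad v(t) = 8·t - 3, tomamos 3 derivadas. La derivada de la velocidad da la aceleración: a(t) = 8. Tomando d/dt de a(t), encontramos j(t) = 0. Tomando d/dt de j(t), encontramos s(t) = 0. De la ecuación del snap s(t) = 0, sustituimos t = 2 para obtener s = 0.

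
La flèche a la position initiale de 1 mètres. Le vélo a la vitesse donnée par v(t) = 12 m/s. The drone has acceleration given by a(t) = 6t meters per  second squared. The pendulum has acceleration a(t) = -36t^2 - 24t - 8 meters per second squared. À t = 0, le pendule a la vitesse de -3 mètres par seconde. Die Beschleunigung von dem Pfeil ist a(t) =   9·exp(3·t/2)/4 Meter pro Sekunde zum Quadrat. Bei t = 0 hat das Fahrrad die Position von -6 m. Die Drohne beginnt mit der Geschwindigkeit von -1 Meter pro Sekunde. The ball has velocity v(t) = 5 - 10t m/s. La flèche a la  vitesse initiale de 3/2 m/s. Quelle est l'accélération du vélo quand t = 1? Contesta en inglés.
Starting from velocity v(t) = 12, we take 1 derivative. The derivative of velocity gives acceleration: a(t) = 0. We have acceleration a(t) = 0. Substituting t = 1: a(1) = 0.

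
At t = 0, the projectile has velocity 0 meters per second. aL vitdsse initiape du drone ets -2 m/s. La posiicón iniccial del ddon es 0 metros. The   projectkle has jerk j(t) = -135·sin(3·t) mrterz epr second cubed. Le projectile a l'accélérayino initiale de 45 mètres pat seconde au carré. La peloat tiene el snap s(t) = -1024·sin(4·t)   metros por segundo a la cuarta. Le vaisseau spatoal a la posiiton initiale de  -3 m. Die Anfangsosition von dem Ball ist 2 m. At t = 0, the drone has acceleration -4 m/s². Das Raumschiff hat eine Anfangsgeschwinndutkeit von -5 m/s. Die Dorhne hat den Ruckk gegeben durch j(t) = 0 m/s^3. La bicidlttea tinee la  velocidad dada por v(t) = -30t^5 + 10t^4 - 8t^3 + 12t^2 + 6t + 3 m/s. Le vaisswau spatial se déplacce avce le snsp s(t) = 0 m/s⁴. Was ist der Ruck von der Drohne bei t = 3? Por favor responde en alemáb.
Mit j(t) = 0 und Einsetzen von t = 3, finden wir j = 0.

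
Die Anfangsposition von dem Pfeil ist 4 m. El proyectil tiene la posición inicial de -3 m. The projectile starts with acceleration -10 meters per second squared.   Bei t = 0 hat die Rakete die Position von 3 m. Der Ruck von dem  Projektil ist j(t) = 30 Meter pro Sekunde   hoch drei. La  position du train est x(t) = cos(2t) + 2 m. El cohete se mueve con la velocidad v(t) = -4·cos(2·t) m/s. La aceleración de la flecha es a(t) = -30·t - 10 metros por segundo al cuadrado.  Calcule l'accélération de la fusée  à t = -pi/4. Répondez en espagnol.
Para resolver esto, necesitamos tomar 1 derivada de nuestra ecuación de la velocidad v(t) = -4·cos(2·t). La derivada de la velocidad da la aceleración: a(t) = 8·sin(2·t). Usando a(t) = 8·sin(2·t) y sustituyendo t = -pi/4, encontramos a = -8.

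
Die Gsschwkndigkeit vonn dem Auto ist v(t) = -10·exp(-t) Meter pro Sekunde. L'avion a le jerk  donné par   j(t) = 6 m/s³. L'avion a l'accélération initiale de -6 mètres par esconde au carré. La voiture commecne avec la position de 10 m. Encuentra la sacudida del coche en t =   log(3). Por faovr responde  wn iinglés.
Starting from velocity v(t) = -10·exp(-t), we take 2 derivatives. The derivative of velocity gives acceleration: a(t) = 10·exp(-t). The derivative of acceleration gives jerk: j(t) = -10·exp(-t). We have jerk j(t) = -10·exp(-t). Substituting t = log(3): j(log(3)) = -10/3.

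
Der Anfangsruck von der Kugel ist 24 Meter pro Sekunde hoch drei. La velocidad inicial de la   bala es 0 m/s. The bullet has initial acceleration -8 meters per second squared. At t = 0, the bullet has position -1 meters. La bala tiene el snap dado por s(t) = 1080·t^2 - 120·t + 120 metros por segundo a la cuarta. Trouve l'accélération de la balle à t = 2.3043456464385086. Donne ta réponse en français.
Pour résoudre ceci, nous devons prendre 2 intégrales de notre équation du snap s(t) = 1080·t^2 - 120·t + 120. En prenant ∫s(t)dt et en appliquant j(0) = 24, nous trouvons j(t) = 360·t^3 - 60·t^2 + 120·t + 24. En intégrant le jerk et en utilisant la condition initiale a(0) = -8, nous obtenons a(t) = 90·t^4 - 20·t^3 + 60·t^2 + 24·t - 8. Nous avons l'accélération a(t) = 90·t^4 - 20·t^3 + 60·t^2 + 24·t - 8. En substituant t = 2.3043456464385086: a(2.3043456464385086) = 2658.84037784057.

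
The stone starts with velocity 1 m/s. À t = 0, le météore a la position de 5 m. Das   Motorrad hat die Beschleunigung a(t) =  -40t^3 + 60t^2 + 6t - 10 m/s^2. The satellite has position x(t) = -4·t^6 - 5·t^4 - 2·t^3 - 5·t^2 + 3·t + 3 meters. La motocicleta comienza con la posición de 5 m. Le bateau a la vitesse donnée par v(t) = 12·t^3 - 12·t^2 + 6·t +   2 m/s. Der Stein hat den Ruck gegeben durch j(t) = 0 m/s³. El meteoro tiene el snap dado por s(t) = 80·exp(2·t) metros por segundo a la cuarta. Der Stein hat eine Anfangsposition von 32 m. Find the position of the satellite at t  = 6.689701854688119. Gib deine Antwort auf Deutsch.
Mit x(t) = -4·t^6 - 5·t^4 - 2·t^3 - 5·t^2 + 3·t + 3 und Einsetzen von t = 6.689701854688119, finden wir x = -369322.621673701.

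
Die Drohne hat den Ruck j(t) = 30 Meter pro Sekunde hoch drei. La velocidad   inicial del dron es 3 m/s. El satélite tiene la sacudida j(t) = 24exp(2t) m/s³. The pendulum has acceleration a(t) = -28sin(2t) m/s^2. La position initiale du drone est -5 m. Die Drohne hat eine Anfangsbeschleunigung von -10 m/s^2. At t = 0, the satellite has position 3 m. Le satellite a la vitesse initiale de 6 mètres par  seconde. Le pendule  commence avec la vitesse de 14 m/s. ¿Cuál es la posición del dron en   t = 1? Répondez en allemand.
Wir müssen unsere Gleichung für den Ruck j(t) = 30 3-mal integrieren. Mit ∫j(t)dt und Anwendung von a(0) = -10, finden wir a(t) = 30·t - 10. Durch Integration von der Beschleunigung und Verwendung der Anfangsbedingung v(0) = 3, erhalten wir v(t) = 15·t^2 - 10·t + 3. Die Stammfunktion von der Geschwindigkeit ist die Position. Mit x(0) = -5 erhalten wir x(t) = 5·t^3 - 5·t^2 + 3·t - 5. Wir haben die Position x(t) = 5·t^3 - 5·t^2 + 3·t - 5. Durch Einsetzen von t = 1: x(1) = -2.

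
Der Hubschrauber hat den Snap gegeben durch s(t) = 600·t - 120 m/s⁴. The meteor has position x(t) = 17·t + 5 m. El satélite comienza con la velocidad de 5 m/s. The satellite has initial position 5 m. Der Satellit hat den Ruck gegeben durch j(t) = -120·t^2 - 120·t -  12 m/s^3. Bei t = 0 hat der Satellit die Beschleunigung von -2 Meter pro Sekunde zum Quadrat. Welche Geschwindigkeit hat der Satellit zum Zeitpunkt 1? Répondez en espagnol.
Para resolver esto, necesitamos tomar 2 integrales de nuestra ecuación de la sacudida j(t) = -120·t^2 - 120·t - 12. Integrando la sacudida y usando la condición inicial a(0) = -2, obtenemos a(t) = -40·t^3 - 60·t^2 - 12·t - 2. La integral de la aceleración, con v(0) = 5, da la velocidad: v(t) = -10·t^4 - 20·t^3 - 6·t^2 - 2·t + 5. Usando v(t) = -10·t^4 - 20·t^3 - 6·t^2 - 2·t + 5 y sustituyendo t = 1, encontramos v = -33.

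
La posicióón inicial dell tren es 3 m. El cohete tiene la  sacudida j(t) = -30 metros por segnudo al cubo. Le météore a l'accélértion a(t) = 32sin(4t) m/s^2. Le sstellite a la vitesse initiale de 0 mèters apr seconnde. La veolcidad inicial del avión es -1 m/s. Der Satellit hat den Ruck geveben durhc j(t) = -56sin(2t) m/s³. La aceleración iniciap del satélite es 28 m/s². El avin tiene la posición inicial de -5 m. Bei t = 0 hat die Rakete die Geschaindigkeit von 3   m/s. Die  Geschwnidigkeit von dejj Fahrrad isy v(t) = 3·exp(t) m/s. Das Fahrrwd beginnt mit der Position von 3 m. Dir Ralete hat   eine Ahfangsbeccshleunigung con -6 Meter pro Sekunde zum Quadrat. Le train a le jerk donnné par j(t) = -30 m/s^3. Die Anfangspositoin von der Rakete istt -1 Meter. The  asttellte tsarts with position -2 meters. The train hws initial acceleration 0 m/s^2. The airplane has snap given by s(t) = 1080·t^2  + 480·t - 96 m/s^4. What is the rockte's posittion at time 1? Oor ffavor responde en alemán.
Wir müssen unsere Gleichung für den Ruck j(t) = -30 3-mal integrieren. Das Integral von dem Ruck ist die Beschleunigung. Mit a(0) = -6 erhalten wir a(t) = -30·t - 6. Durch Integration von der Beschleunigung und Verwendung der Anfangsbedingung v(0) = 3, erhalten wir v(t) = -15·t^2 - 6·t + 3. Die Stammfunktion von der Geschwindigkeit, mit x(0) = -1, ergibt die Position: x(t) = -5·t^3 - 3·t^2 + 3·t - 1. Wir haben die Position x(t) = -5·t^3 - 3·t^2 + 3·t - 1. Durch Einsetzen von t = 1: x(1) = -6.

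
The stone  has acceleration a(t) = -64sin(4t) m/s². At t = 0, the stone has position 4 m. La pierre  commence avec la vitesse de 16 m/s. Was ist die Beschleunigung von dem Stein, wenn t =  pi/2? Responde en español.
Tenemos la aceleración a(t) = -64·sin(4·t). Sustituyendo t = pi/2: a(pi/2) = 0.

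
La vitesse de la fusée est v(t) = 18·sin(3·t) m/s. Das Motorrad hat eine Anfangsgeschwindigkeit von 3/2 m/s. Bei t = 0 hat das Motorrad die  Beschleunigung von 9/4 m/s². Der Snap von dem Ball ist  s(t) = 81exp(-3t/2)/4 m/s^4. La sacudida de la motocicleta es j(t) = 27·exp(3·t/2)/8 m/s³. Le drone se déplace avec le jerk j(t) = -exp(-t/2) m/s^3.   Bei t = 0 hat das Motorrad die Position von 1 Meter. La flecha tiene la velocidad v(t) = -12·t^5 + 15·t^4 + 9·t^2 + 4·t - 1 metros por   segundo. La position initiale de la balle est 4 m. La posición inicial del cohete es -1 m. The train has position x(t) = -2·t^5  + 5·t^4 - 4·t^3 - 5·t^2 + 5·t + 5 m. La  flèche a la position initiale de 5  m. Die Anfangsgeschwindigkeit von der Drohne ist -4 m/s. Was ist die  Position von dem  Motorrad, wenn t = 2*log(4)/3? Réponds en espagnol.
Para resolver esto, necesitamos tomar 3 integrales de nuestra ecuación de la sacudida j(t) = 27·exp(3·t/2)/8. La integral de la sacudida, con a(0) = 9/4, da la aceleración: a(t) = 9·exp(3·t/2)/4. Integrando la aceleración y usando la condición inicial v(0) = 3/2, obtenemos v(t) = 3·exp(3·t/2)/2. Tomando ∫v(t)dt y aplicando x(0) = 1, encontramos x(t) = exp(3·t/2). Usando x(t) = exp(3·t/2) y sustituyendo t = 2*log(4)/3, encontramos x = 4.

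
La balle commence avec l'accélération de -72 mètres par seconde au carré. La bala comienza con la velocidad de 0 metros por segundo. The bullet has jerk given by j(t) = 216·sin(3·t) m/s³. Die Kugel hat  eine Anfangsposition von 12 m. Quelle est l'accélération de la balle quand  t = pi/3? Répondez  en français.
Nous devons intégrer notre équation du jerk j(t) = 216·sin(3·t) 1 fois. L'intégrale du jerk est l'accélération. En utilisant a(0) = -72, nous obtenons a(t) = -72·cos(3·t). En utilisant a(t) = -72·cos(3·t) et en substituant t = pi/3, nous trouvons a = 72.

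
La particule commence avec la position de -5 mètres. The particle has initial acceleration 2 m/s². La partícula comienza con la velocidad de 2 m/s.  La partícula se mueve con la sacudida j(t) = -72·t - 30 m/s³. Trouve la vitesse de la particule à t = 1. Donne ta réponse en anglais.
To solve this, we need to take 2 integrals of our jerk equation j(t) = -72·t - 30. The antiderivative of jerk is acceleration. Using a(0) = 2, we get a(t) = -36·t^2 - 30·t + 2. Taking ∫a(t)dt and applying v(0) = 2, we find v(t) = -12·t^3 - 15·t^2 + 2·t + 2. We have velocity v(t) = -12·t^3 - 15·t^2 + 2·t + 2. Substituting t = 1: v(1) = -23.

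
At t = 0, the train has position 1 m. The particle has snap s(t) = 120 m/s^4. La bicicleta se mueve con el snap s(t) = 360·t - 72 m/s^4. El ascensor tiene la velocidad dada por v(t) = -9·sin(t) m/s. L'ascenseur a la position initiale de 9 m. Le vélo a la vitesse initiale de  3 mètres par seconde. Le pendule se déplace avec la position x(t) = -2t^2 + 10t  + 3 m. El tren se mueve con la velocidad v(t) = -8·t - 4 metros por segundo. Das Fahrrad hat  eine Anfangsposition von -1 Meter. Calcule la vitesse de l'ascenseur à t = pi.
En utilisant v(t) = -9·sin(t) et en substituant t = pi, nous trouvons v = 0.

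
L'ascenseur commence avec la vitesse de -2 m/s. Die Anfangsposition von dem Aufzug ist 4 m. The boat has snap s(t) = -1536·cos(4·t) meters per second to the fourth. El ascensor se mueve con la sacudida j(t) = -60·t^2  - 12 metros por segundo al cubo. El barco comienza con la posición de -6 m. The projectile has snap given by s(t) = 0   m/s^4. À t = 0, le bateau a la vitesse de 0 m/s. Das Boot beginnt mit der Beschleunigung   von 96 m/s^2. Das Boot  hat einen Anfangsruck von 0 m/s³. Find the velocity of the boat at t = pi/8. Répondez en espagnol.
Necesitamos integrar nuestra ecuación del snap s(t) = -1536·cos(4·t) 3 veces. Tomando ∫s(t)dt y aplicando j(0) = 0, encontramos j(t) = -384·sin(4·t). La antiderivada de la sacudida es la aceleración. Usando a(0) = 96, obtenemos a(t) = 96·cos(4·t). Tomando ∫a(t)dt y aplicando v(0) = 0, encontramos v(t) = 24·sin(4·t). De la ecuación de la velocidad v(t) = 24·sin(4·t), sustituimos t = pi/8 para obtener v = 24.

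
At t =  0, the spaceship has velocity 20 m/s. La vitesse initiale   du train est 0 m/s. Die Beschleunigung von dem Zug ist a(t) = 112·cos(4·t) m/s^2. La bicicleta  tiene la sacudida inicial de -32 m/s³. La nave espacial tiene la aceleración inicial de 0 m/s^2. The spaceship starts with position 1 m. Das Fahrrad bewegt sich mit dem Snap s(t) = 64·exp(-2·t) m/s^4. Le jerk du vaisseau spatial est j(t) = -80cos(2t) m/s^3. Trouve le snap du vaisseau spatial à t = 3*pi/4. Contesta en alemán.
Wir müssen unsere Gleichung für den Ruck j(t) = -80·cos(2·t) 1-mal ableiten. Mit d/dt von j(t) finden wir s(t) = 160·sin(2·t). Aus der Gleichung für den Snap s(t) = 160·sin(2·t), setzen wir t = 3*pi/4 ein und erhalten s = -160.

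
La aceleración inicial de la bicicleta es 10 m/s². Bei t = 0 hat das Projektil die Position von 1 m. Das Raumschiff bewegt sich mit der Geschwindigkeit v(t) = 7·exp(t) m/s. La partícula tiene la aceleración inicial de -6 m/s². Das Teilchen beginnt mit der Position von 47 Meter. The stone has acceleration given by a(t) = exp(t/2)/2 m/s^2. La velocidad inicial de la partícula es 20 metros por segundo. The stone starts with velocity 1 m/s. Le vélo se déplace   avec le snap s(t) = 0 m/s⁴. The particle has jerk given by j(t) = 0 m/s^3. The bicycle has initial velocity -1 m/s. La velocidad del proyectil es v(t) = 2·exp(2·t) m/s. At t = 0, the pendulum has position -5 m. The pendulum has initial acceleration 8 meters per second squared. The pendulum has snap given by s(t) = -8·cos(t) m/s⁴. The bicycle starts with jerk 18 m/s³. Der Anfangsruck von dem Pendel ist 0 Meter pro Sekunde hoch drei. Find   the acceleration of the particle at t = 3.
To solve this, we need to take 1 integral of our jerk equation j(t) = 0. Taking ∫j(t)dt and applying a(0) = -6, we find a(t) = -6. From the given acceleration equation a(t) = -6, we substitute t = 3 to get a = -6.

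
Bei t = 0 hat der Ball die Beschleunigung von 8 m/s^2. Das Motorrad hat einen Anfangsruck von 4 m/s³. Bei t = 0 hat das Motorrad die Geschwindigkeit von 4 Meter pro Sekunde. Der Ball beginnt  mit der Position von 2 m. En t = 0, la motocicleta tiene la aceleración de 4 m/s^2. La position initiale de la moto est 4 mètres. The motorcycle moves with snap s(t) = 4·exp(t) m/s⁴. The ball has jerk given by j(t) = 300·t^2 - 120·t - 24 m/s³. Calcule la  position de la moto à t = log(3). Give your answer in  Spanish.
Para resolver esto, necesitamos tomar 4 integrales de nuestra ecuación del snap s(t) = 4·exp(t). La antiderivada del snap es la sacudida. Usando j(0) = 4, obtenemos j(t) = 4·exp(t). Integrando la sacudida y usando la condición inicial a(0) = 4, obtenemos a(t) = 4·exp(t). La antiderivada de la aceleración, con v(0) = 4, da la velocidad: v(t) = 4·exp(t). Integrando la velocidad y usando la condición inicial x(0) = 4, obtenemos x(t) = 4·exp(t). Tenemos la posición x(t) = 4·exp(t). Sustituyendo t = log(3): x(log(3)) = 12.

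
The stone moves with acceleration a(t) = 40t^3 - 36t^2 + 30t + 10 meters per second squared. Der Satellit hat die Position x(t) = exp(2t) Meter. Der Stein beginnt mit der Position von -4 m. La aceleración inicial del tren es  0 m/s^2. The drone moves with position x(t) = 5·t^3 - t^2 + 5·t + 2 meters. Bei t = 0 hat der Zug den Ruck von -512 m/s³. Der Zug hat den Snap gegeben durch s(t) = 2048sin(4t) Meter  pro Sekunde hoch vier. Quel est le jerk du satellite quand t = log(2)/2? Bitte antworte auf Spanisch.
Partiendo de la posición x(t) = exp(2·t), tomamos 3 derivadas. La derivada de la posición da la velocidad: v(t) = 2·exp(2·t). Derivando la velocidad, obtenemos la aceleración: a(t) = 4·exp(2·t). Derivando la aceleración, obtenemos la sacudida: j(t) = 8·exp(2·t). Usando j(t) = 8·exp(2·t) y sustituyendo t = log(2)/2, encontramos j = 16.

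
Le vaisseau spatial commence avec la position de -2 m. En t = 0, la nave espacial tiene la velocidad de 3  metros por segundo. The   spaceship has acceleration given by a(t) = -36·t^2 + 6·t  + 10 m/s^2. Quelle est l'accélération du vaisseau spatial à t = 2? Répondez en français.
Nous avons l'accélération a(t) = -36·t^2 + 6·t + 10. En substituant t = 2: a(2) = -122.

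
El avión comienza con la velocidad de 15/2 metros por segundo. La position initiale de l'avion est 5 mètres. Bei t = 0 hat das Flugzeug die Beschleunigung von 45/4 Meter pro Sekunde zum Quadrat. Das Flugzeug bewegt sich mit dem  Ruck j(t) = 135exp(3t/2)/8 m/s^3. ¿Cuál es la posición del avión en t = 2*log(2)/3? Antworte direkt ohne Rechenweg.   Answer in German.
Bei t = 2*log(2)/3, x = 10.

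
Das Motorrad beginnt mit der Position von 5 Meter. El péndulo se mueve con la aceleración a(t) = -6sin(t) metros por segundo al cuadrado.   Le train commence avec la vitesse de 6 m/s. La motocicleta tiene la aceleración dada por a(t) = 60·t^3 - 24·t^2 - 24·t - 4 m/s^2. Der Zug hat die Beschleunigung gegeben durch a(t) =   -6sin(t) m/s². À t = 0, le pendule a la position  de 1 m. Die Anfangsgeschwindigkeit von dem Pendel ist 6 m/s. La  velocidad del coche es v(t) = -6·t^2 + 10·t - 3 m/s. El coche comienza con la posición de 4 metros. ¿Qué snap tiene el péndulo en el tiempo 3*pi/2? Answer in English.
Starting from acceleration a(t) = -6·sin(t), we take 2 derivatives. Taking d/dt of a(t), we find j(t) = -6·cos(t). The derivative of jerk gives snap: s(t) = 6·sin(t). We have snap s(t) = 6·sin(t). Substituting t = 3*pi/2: s(3*pi/2) = -6.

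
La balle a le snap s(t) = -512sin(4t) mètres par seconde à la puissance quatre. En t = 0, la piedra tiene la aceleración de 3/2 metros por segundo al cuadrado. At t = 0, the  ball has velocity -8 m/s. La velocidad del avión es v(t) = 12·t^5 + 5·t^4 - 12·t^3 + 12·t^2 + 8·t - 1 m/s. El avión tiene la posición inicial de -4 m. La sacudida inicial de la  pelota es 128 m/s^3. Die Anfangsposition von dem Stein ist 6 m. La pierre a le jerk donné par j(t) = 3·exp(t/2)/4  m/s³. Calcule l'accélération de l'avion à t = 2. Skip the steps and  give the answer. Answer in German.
Die Antwort ist 1032.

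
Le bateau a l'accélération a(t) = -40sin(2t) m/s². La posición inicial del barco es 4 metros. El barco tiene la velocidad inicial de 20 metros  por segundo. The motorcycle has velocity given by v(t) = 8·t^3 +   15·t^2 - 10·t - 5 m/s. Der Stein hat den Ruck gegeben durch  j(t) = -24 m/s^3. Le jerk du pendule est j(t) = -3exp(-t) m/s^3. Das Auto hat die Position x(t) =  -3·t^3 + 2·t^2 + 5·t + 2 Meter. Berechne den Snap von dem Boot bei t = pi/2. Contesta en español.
Partiendo de la aceleración a(t) = -40·sin(2·t), tomamos 2 derivadas. Derivando la aceleración, obtenemos la sacudida: j(t) = -80·cos(2·t). La derivada de la sacudida da el snap: s(t) = 160·sin(2·t). De la ecuación del snap s(t) = 160·sin(2·t), sustituimos t = pi/2 para obtener s = 0.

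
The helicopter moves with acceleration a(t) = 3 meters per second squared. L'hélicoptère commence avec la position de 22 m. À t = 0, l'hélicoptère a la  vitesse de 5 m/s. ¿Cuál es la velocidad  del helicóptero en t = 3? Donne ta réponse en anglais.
Starting from acceleration a(t) = 3, we take 1 antiderivative. Finding the integral of a(t) and using v(0) = 5: v(t) = 3·t + 5. Using v(t) = 3·t + 5 and substituting t = 3, we find v = 14.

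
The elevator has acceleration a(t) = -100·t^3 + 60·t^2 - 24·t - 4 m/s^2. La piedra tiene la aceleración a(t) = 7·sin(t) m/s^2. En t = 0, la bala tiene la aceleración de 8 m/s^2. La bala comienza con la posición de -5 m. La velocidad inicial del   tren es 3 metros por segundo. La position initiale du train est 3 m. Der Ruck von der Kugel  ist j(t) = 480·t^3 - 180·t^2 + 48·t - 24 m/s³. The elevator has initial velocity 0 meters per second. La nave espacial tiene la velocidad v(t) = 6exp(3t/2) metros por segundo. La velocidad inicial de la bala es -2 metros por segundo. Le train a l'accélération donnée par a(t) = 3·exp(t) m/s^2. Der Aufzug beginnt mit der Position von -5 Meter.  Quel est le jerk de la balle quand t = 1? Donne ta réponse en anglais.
Using j(t) = 480·t^3 - 180·t^2 + 48·t - 24 and substituting t = 1, we find j = 324.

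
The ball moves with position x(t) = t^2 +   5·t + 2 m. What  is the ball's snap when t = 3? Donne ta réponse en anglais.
To solve this, we need to take 4 derivatives of our position equation x(t) = t^2 + 5·t + 2. Differentiating position, we get velocity: v(t) = 2·t + 5. Differentiating velocity, we get acceleration: a(t) = 2. The derivative of acceleration gives jerk: j(t) = 0. The derivative of jerk gives snap: s(t) = 0. Using s(t) = 0 and substituting t = 3, we find s = 0.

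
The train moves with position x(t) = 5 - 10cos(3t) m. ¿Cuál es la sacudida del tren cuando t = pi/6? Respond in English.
To solve this, we need to take 3 derivatives of our position equation x(t) = 5 - 10·cos(3·t). Taking d/dt of x(t), we find v(t) = 30·sin(3·t). Taking d/dt of v(t), we find a(t) = 90·cos(3·t). Taking d/dt of a(t), we find j(t) = -270·sin(3·t). From the given jerk equation j(t) = -270·sin(3·t), we substitute t = pi/6 to get j = -270.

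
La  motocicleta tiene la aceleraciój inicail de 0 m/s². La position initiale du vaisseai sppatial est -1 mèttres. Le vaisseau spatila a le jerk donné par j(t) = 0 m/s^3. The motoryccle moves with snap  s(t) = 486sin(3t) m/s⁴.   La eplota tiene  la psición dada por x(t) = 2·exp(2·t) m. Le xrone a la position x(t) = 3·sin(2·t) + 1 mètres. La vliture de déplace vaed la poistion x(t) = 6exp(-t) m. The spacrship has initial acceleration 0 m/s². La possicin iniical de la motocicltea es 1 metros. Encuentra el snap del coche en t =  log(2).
Partiendo de la posición x(t) = 6·exp(-t), tomamos 4 derivadas. Tomando d/dt de x(t), encontramos v(t) = -6·exp(-t). La derivada de la velocidad da la aceleración: a(t) = 6·exp(-t). Derivando la aceleración, obtenemos la sacudida: j(t) = -6·exp(-t). Tomando d/dt de j(t), encontramos s(t) = 6·exp(-t). Tenemos el snap s(t) = 6·exp(-t). Sustituyendo t = log(2): s(log(2)) = 3.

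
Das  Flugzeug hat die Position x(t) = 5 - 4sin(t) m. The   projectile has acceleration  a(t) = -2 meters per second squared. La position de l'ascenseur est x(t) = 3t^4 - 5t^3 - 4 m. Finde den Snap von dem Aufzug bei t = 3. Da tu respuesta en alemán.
Um dies zu lösen, müssen wir 4 Ableitungen unserer Gleichung für die Position x(t) = 3·t^4 - 5·t^3 - 4 nehmen. Mit d/dt von x(t) finden wir v(t) = 12·t^3 - 15·t^2. Die Ableitung von der Geschwindigkeit ergibt die Beschleunigung: a(t) = 36·t^2 - 30·t. Die Ableitung von der Beschleunigung ergibt den Ruck: j(t) = 72·t - 30. Mit d/dt von j(t) finden wir s(t) = 72. Mit s(t) = 72 und Einsetzen von t = 3, finden wir s = 72.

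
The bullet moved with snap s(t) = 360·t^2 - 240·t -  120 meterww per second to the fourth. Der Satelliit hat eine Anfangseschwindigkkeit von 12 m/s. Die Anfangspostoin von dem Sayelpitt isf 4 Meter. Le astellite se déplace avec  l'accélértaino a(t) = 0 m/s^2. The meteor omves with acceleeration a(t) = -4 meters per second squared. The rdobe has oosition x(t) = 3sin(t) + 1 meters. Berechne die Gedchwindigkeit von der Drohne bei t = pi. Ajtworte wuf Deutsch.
Um dies zu lösen, müssen wir 1 Ableitung unserer Gleichung für die Position x(t) = 3·sin(t) + 1 nehmen. Mit d/dt von x(t) finden wir v(t) = 3·cos(t). Mit v(t) = 3·cos(t) und Einsetzen von t = pi, finden wir v = -3.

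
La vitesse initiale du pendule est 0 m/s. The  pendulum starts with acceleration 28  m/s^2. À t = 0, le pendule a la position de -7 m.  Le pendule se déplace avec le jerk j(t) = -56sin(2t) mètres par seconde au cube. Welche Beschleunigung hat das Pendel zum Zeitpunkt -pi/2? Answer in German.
Wir müssen das Integral unserer Gleichung für den Ruck j(t) = -56·sin(2·t) 1-mal finden. Die Stammfunktion von dem Ruck, mit a(0) = 28, ergibt die Beschleunigung: a(t) = 28·cos(2·t). Aus der Gleichung für die Beschleunigung a(t) = 28·cos(2·t), setzen wir t = -pi/2 ein und erhalten a = -28.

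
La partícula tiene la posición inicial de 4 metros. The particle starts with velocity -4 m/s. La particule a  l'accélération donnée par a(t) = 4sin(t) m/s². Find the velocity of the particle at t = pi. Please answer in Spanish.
Debemos encontrar la integral de nuestra ecuación de la aceleración a(t) = 4·sin(t) 1 vez. La integral de la aceleración, con v(0) = -4, da la velocidad: v(t) = -4·cos(t). De la ecuación de la velocidad v(t) = -4·cos(t), sustituimos t = pi para obtener v = 4.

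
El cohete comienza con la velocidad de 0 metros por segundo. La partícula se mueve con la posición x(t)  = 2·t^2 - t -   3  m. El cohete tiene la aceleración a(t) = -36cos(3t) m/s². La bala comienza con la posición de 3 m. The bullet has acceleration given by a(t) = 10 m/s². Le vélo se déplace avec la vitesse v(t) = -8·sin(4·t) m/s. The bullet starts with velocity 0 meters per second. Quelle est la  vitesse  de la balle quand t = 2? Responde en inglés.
To find the answer, we compute 1 antiderivative of a(t) = 10. The antiderivative of acceleration, with v(0) = 0, gives velocity: v(t) = 10·t. Using v(t) = 10·t and substituting t = 2, we find v = 20.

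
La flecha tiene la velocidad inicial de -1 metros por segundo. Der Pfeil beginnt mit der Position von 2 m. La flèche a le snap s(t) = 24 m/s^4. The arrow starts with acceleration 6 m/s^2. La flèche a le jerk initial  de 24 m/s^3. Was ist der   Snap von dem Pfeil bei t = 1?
Wir haben den Snap s(t) = 24. Durch Einsetzen von t = 1: s(1) = 24.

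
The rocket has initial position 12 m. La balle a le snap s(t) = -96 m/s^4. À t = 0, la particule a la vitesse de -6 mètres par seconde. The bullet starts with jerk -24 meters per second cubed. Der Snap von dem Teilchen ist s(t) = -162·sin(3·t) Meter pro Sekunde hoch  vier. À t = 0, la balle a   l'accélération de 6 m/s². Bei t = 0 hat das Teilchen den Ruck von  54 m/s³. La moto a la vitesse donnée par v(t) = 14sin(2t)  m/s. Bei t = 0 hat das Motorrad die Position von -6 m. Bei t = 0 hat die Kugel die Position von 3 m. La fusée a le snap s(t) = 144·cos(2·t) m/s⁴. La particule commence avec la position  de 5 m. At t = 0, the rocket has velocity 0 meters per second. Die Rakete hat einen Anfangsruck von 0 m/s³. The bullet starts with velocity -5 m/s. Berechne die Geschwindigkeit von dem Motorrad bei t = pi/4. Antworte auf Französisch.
En utilisant v(t) = 14·sin(2·t) et en substituant t = pi/4, nous trouvons v = 14.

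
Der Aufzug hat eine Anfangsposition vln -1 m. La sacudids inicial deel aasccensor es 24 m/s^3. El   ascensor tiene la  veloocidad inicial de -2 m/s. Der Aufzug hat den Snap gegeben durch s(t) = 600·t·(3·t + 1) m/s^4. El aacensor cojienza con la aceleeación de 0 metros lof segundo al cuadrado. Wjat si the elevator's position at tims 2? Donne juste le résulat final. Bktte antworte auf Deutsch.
Die Antwort ist 507.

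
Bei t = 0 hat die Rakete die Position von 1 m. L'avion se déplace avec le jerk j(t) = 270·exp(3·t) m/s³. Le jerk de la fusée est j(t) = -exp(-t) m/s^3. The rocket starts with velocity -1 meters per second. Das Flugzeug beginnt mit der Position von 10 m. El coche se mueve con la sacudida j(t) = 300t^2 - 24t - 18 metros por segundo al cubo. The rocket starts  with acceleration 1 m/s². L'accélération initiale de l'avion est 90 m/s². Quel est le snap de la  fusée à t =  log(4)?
Pour résoudre ceci, nous devons prendre 1 dérivée de notre équation du jerk j(t) = -exp(-t). En prenant d/dt de j(t), nous trouvons s(t) = exp(-t). De l'équation du snap s(t) = exp(-t), nous substituons t = log(4) pour obtenir s = 1/4.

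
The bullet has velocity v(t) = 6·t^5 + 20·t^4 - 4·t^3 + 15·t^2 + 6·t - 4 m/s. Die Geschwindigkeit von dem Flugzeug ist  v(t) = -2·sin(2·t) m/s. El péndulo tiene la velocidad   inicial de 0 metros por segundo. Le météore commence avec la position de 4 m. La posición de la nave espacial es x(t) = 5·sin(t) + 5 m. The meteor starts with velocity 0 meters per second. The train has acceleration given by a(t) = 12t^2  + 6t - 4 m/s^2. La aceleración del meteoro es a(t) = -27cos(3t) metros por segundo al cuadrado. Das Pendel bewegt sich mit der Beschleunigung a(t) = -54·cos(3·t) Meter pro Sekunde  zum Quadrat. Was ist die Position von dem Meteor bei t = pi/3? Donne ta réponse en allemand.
Um dies zu lösen, müssen wir 2 Stammfunktionen unserer Gleichung für die Beschleunigung a(t) = -27·cos(3·t) finden. Die Stammfunktion von der Beschleunigung, mit v(0) = 0, ergibt die Geschwindigkeit: v(t) = -9·sin(3·t). Durch Integration von der Geschwindigkeit und Verwendung der Anfangsbedingung x(0) = 4, erhalten wir x(t) = 3·cos(3·t) + 1. Aus der Gleichung für die Position x(t) = 3·cos(3·t) + 1, setzen wir t = pi/3 ein und erhalten x = -2.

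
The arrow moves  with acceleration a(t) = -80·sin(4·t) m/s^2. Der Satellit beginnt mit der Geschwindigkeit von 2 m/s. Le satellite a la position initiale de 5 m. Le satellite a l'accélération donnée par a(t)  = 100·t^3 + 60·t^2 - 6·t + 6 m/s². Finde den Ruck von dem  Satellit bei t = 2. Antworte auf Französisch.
Nous devons dériver notre équation de l'accélération a(t) = 100·t^3 + 60·t^2 - 6·t + 6 1 fois. En prenant d/dt de a(t), nous trouvons j(t) = 300·t^2 + 120·t - 6. En utilisant j(t) = 300·t^2 + 120·t - 6 et en substituant t = 2, nous trouvons j = 1434.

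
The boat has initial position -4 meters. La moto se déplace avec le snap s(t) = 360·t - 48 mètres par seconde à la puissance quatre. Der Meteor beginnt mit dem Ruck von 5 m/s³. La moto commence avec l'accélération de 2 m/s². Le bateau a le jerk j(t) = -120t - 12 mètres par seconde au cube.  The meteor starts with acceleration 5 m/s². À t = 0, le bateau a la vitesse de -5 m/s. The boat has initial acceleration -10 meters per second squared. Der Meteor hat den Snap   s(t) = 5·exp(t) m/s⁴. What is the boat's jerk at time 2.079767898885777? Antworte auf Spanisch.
Tenemos la sacudida j(t) = -120·t - 12. Sustituyendo t = 2.079767898885777: j(2.079767898885777) = -261.572147866293.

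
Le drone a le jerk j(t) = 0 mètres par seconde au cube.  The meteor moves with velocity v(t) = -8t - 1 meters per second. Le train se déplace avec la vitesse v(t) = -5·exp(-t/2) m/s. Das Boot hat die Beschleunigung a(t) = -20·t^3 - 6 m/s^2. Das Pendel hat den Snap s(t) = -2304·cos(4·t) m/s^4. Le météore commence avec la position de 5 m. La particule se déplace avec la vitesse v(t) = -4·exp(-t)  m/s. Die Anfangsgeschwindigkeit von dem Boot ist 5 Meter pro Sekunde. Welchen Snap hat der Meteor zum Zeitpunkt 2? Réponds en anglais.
We must differentiate our velocity equation v(t) = -8·t - 1 3 times. Taking d/dt of v(t), we find a(t) = -8. The derivative of acceleration gives jerk: j(t) = 0. Taking d/dt of j(t), we find s(t) = 0. We have snap s(t) = 0. Substituting t = 2: s(2) = 0.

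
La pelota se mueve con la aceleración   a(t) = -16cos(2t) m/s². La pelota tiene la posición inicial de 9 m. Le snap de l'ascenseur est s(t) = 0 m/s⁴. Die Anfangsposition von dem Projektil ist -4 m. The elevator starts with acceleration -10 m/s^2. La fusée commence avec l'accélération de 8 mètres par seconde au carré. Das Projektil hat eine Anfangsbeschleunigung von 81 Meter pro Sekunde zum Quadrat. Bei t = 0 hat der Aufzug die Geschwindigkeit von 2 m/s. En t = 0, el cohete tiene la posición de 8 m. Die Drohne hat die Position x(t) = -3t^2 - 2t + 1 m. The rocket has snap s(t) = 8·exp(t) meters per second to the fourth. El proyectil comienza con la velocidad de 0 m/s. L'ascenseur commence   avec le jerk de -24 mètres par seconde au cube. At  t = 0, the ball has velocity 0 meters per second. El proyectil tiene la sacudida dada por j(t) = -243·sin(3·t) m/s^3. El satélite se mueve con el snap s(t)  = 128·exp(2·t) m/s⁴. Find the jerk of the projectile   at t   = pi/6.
Using j(t) = -243·sin(3·t) and substituting t = pi/6, we find j = -243.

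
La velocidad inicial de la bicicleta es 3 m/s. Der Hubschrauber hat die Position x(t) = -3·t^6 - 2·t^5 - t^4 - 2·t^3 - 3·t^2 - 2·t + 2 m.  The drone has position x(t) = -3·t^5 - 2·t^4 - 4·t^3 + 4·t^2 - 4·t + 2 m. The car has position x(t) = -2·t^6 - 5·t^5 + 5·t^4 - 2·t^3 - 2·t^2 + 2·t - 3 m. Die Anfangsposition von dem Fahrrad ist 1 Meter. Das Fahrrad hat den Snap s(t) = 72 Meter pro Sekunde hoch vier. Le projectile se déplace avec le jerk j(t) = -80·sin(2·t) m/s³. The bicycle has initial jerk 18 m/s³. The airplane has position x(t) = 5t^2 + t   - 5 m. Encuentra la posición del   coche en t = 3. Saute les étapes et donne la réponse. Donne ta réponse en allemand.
Bei t = 3, x = -2337.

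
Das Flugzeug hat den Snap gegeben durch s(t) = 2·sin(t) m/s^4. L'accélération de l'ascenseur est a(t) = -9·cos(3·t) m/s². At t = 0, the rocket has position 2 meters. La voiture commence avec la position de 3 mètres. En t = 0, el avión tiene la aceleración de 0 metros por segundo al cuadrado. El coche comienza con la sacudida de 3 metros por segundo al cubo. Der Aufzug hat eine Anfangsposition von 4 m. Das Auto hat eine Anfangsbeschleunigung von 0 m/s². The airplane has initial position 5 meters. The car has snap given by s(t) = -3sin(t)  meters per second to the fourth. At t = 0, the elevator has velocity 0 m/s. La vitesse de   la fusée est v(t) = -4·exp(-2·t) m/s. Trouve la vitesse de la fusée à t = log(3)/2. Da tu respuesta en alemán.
Aus der Gleichung für die Geschwindigkeit v(t) = -4·exp(-2·t), setzen wir t = log(3)/2 ein und erhalten v = -4/3.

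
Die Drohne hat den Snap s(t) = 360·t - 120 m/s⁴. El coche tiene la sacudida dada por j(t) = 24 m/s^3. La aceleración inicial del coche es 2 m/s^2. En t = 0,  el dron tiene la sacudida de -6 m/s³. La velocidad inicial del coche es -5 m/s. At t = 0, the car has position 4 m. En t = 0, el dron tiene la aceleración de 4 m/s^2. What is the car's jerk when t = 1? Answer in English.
Using j(t) = 24 and substituting t = 1, we find j = 24.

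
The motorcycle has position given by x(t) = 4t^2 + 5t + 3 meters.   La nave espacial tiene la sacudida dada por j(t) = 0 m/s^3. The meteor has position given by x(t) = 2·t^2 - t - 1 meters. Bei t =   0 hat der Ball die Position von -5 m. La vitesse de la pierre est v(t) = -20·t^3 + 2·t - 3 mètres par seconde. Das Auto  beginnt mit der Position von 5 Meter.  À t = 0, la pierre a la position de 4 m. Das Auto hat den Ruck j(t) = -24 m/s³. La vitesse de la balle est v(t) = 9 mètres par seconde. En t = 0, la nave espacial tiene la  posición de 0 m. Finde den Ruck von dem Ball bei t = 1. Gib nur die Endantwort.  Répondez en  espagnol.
La respuesta es 0.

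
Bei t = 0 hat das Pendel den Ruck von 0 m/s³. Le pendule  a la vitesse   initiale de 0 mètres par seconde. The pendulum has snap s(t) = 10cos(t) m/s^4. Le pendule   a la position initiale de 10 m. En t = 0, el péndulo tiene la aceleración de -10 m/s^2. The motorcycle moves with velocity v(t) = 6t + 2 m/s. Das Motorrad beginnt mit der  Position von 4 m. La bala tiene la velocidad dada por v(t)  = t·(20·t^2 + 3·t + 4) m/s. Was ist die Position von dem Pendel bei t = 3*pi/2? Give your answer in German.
Um dies zu lösen, müssen wir 4 Stammfunktionen unserer Gleichung für den Snap s(t) = 10·cos(t) finden. Das Integral von dem Snap ist der Ruck. Mit j(0) = 0 erhalten wir j(t) = 10·sin(t). Das Integral von dem Ruck, mit a(0) = -10, ergibt die Beschleunigung: a(t) = -10·cos(t). Die Stammfunktion von der Beschleunigung ist die Geschwindigkeit. Mit v(0) = 0 erhalten wir v(t) = -10·sin(t). Die Stammfunktion von der Geschwindigkeit, mit x(0) = 10, ergibt die Position: x(t) = 10·cos(t). Wir haben die Position x(t) = 10·cos(t). Durch Einsetzen von t = 3*pi/2: x(3*pi/2) = 0.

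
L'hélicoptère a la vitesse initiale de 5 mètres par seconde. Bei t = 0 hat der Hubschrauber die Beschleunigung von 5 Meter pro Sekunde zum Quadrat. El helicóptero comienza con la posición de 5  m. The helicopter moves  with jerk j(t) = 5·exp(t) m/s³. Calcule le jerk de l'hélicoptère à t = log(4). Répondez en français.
De l'équation du jerk j(t) = 5·exp(t), nous substituons t = log(4) pour obtenir j = 20.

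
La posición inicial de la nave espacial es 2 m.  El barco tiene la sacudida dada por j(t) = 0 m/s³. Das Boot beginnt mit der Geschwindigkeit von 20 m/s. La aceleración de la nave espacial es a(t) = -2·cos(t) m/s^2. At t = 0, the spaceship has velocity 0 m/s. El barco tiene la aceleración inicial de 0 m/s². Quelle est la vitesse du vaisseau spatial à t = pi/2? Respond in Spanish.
Necesitamos integrar nuestra ecuación de la aceleración a(t) = -2·cos(t) 1 vez. Integrando la aceleración y usando la condición inicial v(0) = 0, obtenemos v(t) = -2·sin(t). Usando v(t) = -2·sin(t) y sustituyendo t = pi/2, encontramos v = -2.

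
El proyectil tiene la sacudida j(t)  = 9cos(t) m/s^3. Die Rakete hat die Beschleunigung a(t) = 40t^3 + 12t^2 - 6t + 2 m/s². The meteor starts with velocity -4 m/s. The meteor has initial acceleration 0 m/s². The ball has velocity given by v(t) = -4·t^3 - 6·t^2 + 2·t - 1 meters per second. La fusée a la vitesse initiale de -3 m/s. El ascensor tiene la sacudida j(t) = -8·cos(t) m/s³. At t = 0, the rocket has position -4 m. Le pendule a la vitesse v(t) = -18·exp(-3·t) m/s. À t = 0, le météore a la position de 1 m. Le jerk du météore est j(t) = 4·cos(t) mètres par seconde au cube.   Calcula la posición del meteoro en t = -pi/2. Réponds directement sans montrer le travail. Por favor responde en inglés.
x(-pi/2) = 5.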